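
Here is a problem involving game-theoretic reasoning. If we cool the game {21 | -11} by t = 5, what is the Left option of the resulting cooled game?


Original game: {21 | -11} (a switch {a | b} with a > b).
Cooling by t (for t below the temperature (a - b)/2 = 16) taxes each move by t: {a | b} cooled by t is {a - t | b + t}.
Cooling amount: t = 5
Cooled Left option: 21 - 5 = 16
Cooled Right option: -11 + 5 = -6
Cooled game: {16 | -6}
Left option = 16

16


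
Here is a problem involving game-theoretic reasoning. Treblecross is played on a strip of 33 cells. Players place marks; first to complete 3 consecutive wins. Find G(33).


Treblecross: place X on empty cells; 3-in-a-row wins.
Playing within two cells of an existing X lets the opponent win at once, so sensible play treats the cells i-2..i+2 around each X as dead. The player left with no safe cell loses, so this is a normal-play take-away game on strips of safe cells.
Placing X at cell i (0-indexed) of a strip of k safe cells leaves independent strips of sizes max(0, i-2) and max(0, k-i-3). Hence G(k) = mex{ G(max(0,i-2)) XOR G(max(0,k-i-3)) : 0 <= i < k }, with G(0) = 0.
G(1): splits (0,0):0^0=0 -> mex({0}) = 1
G(2): splits (0,0):0^0=0 -> mex({0}) = 1
G(3): splits (0,0):0^0=0 -> mex({0}) = 1
G(4): splits (0,1):0^1=1 (0,0):0^0=0 -> mex({0, 1}) = 2
G(5): splits (0,2):0^1=1 (0,1):0^1=1 (0,0):0^0=0 -> mex({0, 1}) = 2
G(6) = mex({1}) = 0
G(7) = mex({0, 1, 2}) = 3
G(8) = mex({0, 1, 2}) = 3
G(9) = mex({0, 2}) = 1
G(10) = mex({0, 2, 3}) = 1
G(11) = mex({0, 3}) = 1
G(12) = mex({1, 3}) = 0
G(13) = mex({0, 1, 2, 3}) = 4
G(14) = mex({0, 1, 2}) = 3
G(15) = mex({0, 1, 2}) = 3
G(16) = mex({0, 1, 2, 4}) = 3
G(17) = mex({0, 1, 3, 4}) = 2
G(18) = mex({0, 1, 3, 4}) = 2
G(19) = mex({0, 1, 3, 5}) = 2
G(20) = mex({0, 1, 2, 3, 5}) = 4
G(21) = mex({0, 1, 2, 3, 5}) = 4
G(22) = mex({1, 2, 6}) = 0
G(23) = mex({0, 1, 2, 3, 4, 6}) = 5
G(24) = mex({0, 1, 2, 3, 4}) = 5
G(25) = mex({0, 1, 3, 4, 7}) = 2
G(26) = mex({0, 1, 3, 4, 5, 7}) = 2
G(27) = mex({0, 1, 3, 5}) = 2
G(28) = mex({0, 1, 2, 5}) = 3
G(29) = mex({0, 1, 2, 4, 5, 6}) = 3
G(30) = mex({1, 2, 4, 6}) = 0
G(31) = mex({0, 1, 2, 3, 4, 6}) = 5
G(32) = mex({1, 2, 3, 4, 7}) = 0
G(33) = mex({0, 3, 7}) = 1
Therefore G(33) = 1.

1


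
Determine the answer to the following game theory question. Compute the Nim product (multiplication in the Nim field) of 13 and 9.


Nim multiplication is bilinear over XOR: (u XOR v) * w = (u*w) XOR (v*w).
So we split each operand into its bit components and XOR the pairwise Nim products.
13 = 1 + 4 + 8 (as XOR of powers of 2).
9 = 1 + 8 (as XOR of powers of 2).
Using the standard Nim-product table on single bits:
  2*2 = 3,   2*4 = 8,   2*8 = 12,
  4*4 = 6,   4*8 = 11,  8*8 = 13,
and  1*x = x (identity), k*l = l*k (commutative).
Pairwise Nim products:
  1 * 1 = 1
  1 * 8 = 8
  4 * 1 = 4
  4 * 8 = 11
  8 * 1 = 8
  8 * 8 = 13
XOR them: 1 XOR 8 XOR 4 XOR 11 XOR 8 XOR 13 = 3.
Result: 13 * 9 = 3 (in Nim).

3


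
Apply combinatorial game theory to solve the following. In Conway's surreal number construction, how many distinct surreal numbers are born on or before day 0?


Day 0: {|} = 0 is born. Count = 1.
Day n: the number of surreal numbers born by day n is 2^(n+1) - 1.
By day 0: 2^1 - 1 = 1
By day 0: 1 surreal numbers.

1


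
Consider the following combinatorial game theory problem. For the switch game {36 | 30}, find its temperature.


The game is {36 | 30}, a switch {a | b} with numbers a > b.
Cooling {a | b} by t gives {a - t | b + t}, which stops being hot when a - t = b + t, i.e. at t = (a - b)/2. So the temperature of a switch is (a - b)/2.
Temperature = (Left option - Right option) / 2
= (36 - (30)) / 2
= 6 / 2
= 3

3


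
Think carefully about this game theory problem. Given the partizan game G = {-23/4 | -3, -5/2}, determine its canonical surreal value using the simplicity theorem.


Left options: {-23/4}, max = -23/4
Right options: {-3, -5/2}, min = -3
All options are numbers and max(Left) < min(Right), so by the simplicity theorem the value is the simplest (earliest-born) number strictly between -23/4 and -3.
Integers -5 through -4 all lie strictly between -23/4 and -3.
Among integers, the simplest (lowest birthday = smallest |n|; 0 is born on day 0, +-n on day n) is -4.
No non-integer in the interval can be simpler: if x is a non-integer in the interval, then floor(x) or ceil(x) also lies in the interval (the interval contains an integer), and both are proper prefixes of x's sign expansion, i.e. born earlier. So the game value is -4.
Game value = -4

-4


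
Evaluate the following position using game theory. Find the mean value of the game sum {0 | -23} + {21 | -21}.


G1 = {0 | -23}, G2 = {21 | -21}
Each is a switch {a | b} with numbers a > b; its mean value is (a + b)/2, and mean value is additive over game sums: m(G1 + G2) = m(G1) + m(G2).
Mean of G1 = (0 + (-23))/2 = -23/2 = -23/2
Mean of G2 = (21 + (-21))/2 = 0/2 = 0
Mean of G1 + G2 = -23/2 + 0 = -23/2

-23/2


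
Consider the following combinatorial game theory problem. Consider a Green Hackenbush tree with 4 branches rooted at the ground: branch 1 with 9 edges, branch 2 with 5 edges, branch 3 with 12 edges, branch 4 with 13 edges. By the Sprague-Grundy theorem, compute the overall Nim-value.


The tree has 4 branches from the ground vertex.
In Green Hackenbush, the Nim-value of a simple path of length k is k.
Branch 1: length 9, Nim-value = 9
Branch 2: length 5, Nim-value = 5
Branch 3: length 12, Nim-value = 12
Branch 4: length 13, Nim-value = 13
Total Nim-value = XOR of all branch values:
0 XOR 9 = 9
9 XOR 5 = 12
12 XOR 12 = 0
0 XOR 13 = 13
Nim-value of the tree = 13

13


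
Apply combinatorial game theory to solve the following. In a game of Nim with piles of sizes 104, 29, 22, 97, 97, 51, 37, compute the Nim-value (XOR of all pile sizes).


We need the XOR (exclusive or) of all pile sizes.
After XOR-ing pile 1 (size 104): 0 XOR 104 = 104
After XOR-ing pile 2 (size 29): 104 XOR 29 = 117
After XOR-ing pile 3 (size 22): 117 XOR 22 = 99
After XOR-ing pile 4 (size 97): 99 XOR 97 = 2
After XOR-ing pile 5 (size 97): 2 XOR 97 = 99
After XOR-ing pile 6 (size 51): 99 XOR 51 = 80
After XOR-ing pile 7 (size 37): 80 XOR 37 = 117
The Nim-value of this position is 117.

117


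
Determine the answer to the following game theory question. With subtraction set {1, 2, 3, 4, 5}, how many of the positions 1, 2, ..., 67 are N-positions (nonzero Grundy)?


Subtraction set S = {1, 2, 3, 4, 5}, so G(n) = n mod 6.
G(n) = 0 when n is a multiple of 6.
Multiples of 6 in [1, 67]: 11
N-positions (nonzero Grundy) = 67 - 11 = 56

56


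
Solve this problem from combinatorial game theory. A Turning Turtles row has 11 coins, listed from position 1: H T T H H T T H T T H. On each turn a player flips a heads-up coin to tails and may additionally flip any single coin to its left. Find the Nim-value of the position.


Coins: H T T H H T T H T T H
Key fact: a single head at position k behaves exactly like a Nim heap of size k (turning it to T and optionally flipping a coin at j < k corresponds to moving the heap from k to j, or to 0), and heads combine as a disjunctive sum (two heads at the same place would cancel, matching j XOR j = 0). So the Nim-value is the XOR of the 1-indexed positions of the heads.
Face-up positions (1-indexed): [1, 4, 5, 8, 11]
XOR 0 with 1: 0 XOR 1 = 1
XOR 1 with 4: 1 XOR 4 = 5
XOR 5 with 5: 5 XOR 5 = 0
XOR 0 with 8: 0 XOR 8 = 8
XOR 8 with 11: 8 XOR 11 = 3
Nim-value = 3

3


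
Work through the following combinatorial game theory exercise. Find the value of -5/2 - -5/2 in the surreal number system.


x = -5/2, y = -5/2
Converting to common denominator: 2
x = -5/2, y = -5/2
x - y = -5/2 - -5/2 = 0

0


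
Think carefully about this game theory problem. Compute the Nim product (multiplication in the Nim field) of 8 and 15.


Nim multiplication is bilinear over XOR: (u XOR v) * w = (u*w) XOR (v*w).
So we split each operand into its bit components and XOR the pairwise Nim products.
8 = 8 (as XOR of powers of 2).
15 = 1 + 2 + 4 + 8 (as XOR of powers of 2).
Using the standard Nim-product table on single bits:
  2*2 = 3,   2*4 = 8,   2*8 = 12,
  4*4 = 6,   4*8 = 11,  8*8 = 13,
and  1*x = x (identity), k*l = l*k (commutative).
Pairwise Nim products:
  8 * 1 = 8
  8 * 2 = 12
  8 * 4 = 11
  8 * 8 = 13
XOR them: 8 XOR 12 XOR 11 XOR 13 = 2.
Result: 8 * 15 = 2 (in Nim).

2


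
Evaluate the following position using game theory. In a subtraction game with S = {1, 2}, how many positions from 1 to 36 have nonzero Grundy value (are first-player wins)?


Subtraction set S = {1, 2}, so G(n) = n mod 3.
G(n) = 0 when n is a multiple of 3.
Multiples of 3 in [1, 36]: 12
N-positions (nonzero Grundy) = 36 - 12 = 24

24


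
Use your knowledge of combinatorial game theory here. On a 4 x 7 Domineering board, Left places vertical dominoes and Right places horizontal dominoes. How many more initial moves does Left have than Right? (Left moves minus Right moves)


Board is 4 x 7 (rows x cols).
Left (vertical) placements: (rows-1) * cols = 3 * 7 = 21
Right (horizontal) placements: rows * (cols-1) = 4 * 6 = 24
Advantage = Left - Right = 21 - 24 = -3

-3


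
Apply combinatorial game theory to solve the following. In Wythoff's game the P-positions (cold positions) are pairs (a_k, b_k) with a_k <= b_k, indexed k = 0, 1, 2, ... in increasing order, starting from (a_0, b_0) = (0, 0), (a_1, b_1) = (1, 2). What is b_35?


By Wythoff's theorem, a_k = floor(k * phi) and b_k = floor(k * phi^2) = a_k + k, where phi = (1 + sqrt(5))/2 is the golden ratio.
phi = (1 + sqrt(5))/2 = 1.618034
phi^2 = phi + 1 = 2.618034
k = 35
k * phi^2 = 35 * 2.618034 = 91.631190
b_35 = floor(k * phi^2) = 91 (check: a_35 + k = 56 + 35 = 91)

91


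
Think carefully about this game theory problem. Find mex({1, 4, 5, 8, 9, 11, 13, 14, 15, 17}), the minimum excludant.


Set = {1, 4, 5, 8, 9, 11, 13, 14, 15, 17}
0 is NOT in the set. This is the mex.
mex = 0

0


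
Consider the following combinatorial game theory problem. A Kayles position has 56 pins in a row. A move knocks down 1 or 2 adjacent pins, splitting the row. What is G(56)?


Kayles: a move removes 1 or 2 adjacent pins from a contiguous row.
Removing pins from a row of k leaves two independent rows (a, b) with a + b = k - 1 (one pin) or a + b = k - 2 (two pins); an end removal gives a = 0.
By Sprague-Grundy, G(k) = mex{ G(a) XOR G(b) } over all these splits. G(0) = 0.
G(1): splits (0,0):0^0=0 -> mex({0}) = 1
G(2): splits (0,1):0^1=1 (0,0):0^0=0 -> mex({0, 1}) = 2
G(3): splits (0,2):0^2=2 (1,1):1^1=0 (0,1):0^1=1 -> mex({0, 1, 2}) = 3
G(4): splits (0,3):0^3=3 (1,2):1^2=3 (0,2):0^2=2 (1,1):1^1=0 -> mex({0, 2, 3}) = 1
G(5): splits (0,4):0^1=1 (1,3):1^3=2 (2,2):2^2=0 (0,3):0^3=3 (1,2):1^2=3 -> mex({0, 1, 2, 3}) = 4
G(6) = mex({0, 1, 2, 4}) = 3
G(7) = mex({0, 1, 3, 4, 5}) = 2
G(8) = mex({0, 2, 3, 5, 6}) = 1
G(9) = mex({0, 1, 2, 3, 6, 7}) = 4
G(10) = mex({0, 1, 3, 4, 5, 7}) = 2
G(11) = mex({0, 1, 2, 3, 4, 5}) = 6
G(12) = mex({0, 1, 2, 3, 5, 6, 7}) = 4
G(13) = mex({0, 2, 3, 4, 6, 7}) = 1
G(14) = mex({0, 1, 4, 5, 6, 7}) = 2
G(15) = mex({0, 1, 2, 3, 4, 5, 6}) = 7
G(16) = mex({0, 2, 3, 5, 6, 7}) = 1
G(17) = mex({0, 1, 2, 3, 5, 6, 7}) = 4
G(18) = mex({0, 1, 2, 4, 5, 6}) = 3
G(19) = mex({0, 1, 3, 4, 5, 7}) = 2
G(20) = mex({0, 2, 3, 4, 5, 6, 7}) = 1
G(21) = mex({0, 1, 2, 3, 5, 6, 7}) = 4
G(22) = mex({0, 1, 2, 3, 4, 5, 7}) = 6
G(23) = mex({0, 1, 2, 3, 4, 5, 6}) = 7
G(24) = mex({0, 1, 2, 3, 5, 6, 7}) = 4
G(25) = mex({0, 2, 3, 4, 6, 7}) = 1
G(26) = mex({0, 1, 3, 4, 5, 6, 7}) = 2
G(27) = mex({0, 1, 2, 3, 4, 5, 6, 7}) = 8
G(28) = mex({0, 1, 2, 3, 4, 6, 7, 8}) = 5
G(29) = mex({0, 1, 2, 3, 5, 6, 7, 8, 9}) = 4
G(30) = mex({0, 1, 2, 3, 4, 5, 6, 9, 10}) = 7
G(31) = mex({0, 1, 3, 4, 5, 7, 10, 11}) = 2
G(32) = mex({0, 2, 3, 4, 5, 6, 7, 9, 11}) = 1
G(33) = mex({0, 1, 2, 3, 4, 5, 6, 7, 9, 12}) = 8
G(34) = mex({0, 1, 2, 3, 4, 5, 7, 8, 11, 12}) = 6
G(35) = mex({0, 1, 2, 3, 4, 5, 6, 8, 9, 10, 11}) = 7
G(36) = mex({0, 1, 2, 3, 5, 6, 7, 9, 10}) = 4
G(37) = mex({0, 2, 3, 4, 6, 7, 9, 10, 11, 12}) = 1
G(38) = mex({0, 1, 3, 4, 5, 6, 7, 9, 10, 11, 12}) = 2
G(39) = mex({0, 1, 2, 4, 5, 6, 7, 9, 10, 12, 14}) = 3
G(40) = mex({0, 2, 3, 4, 6, 7, 11, 12, 14}) = 1
G(41) = mex({0, 1, 2, 3, 5, 6, 7, 9, 10, 11, 12}) = 4
G(42) = mex({0, 1, 2, 3, 4, 5, 6, 9, 10}) = 7
G(43) = mex({0, 1, 3, 4, 5, 7, 9, 10, 12, 15}) = 2
G(44) = mex({0, 2, 3, 4, 5, 6, 7, 9, 10, 12, 15}) = 1
G(45) = mex({0, 1, 2, 3, 4, 5, 6, 7, 9, 10, 12, 14}) = 8
G(46) = mex({0, 1, 3, 4, 5, 7, 8, 11, 12, 14}) = 2
G(47) = mex({0, 1, 2, 3, 4, 5, 6, 8, 9, 10, 11, 12}) = 7
G(48) = mex({0, 1, 2, 3, 5, 6, 7, 9, 10}) = 4
G(49) = mex({0, 2, 3, 4, 6, 7, 9, 10, 11, 12, 15}) = 1
G(50) = mex({0, 1, 4, 5, 6, 7, 9, 11, 12, 14, 15}) = 2
G(51) = mex({0, 1, 2, 3, 4, 5, 6, 7, 9, 12, 14, 15}) = 8
G(52) = mex({0, 2, 3, 4, 5, 6, 7, 8, 11, 12, 15}) = 1
G(53) = mex({0, 1, 2, 3, 5, 6, 7, 8, 9, 10, 11, 12}) = 4
G(54) = mex({0, 1, 2, 3, 4, 5, 6, 9, 10}) = 7
G(55) = mex({0, 1, 3, 4, 5, 7, 9, 10, 11, 12}) = 2
G(56) = mex({0, 2, 3, 4, 5, 6, 7, 9, 10, 11, 12, 13, 14}) = 1
Therefore G(56) = 1.

1


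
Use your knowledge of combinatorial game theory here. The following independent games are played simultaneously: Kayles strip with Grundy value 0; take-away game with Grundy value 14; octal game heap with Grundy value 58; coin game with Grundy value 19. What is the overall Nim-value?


By the Sprague-Grundy theorem, the Grundy value of a sum of games is the XOR of individual Grundy values.
Kayles strip: Grundy value = 0. Running XOR: 0 XOR 0 = 0
take-away game: Grundy value = 14. Running XOR: 0 XOR 14 = 14
octal game heap: Grundy value = 58. Running XOR: 14 XOR 58 = 52
coin game: Grundy value = 19. Running XOR: 52 XOR 19 = 39
The combined Grundy value is 39.

39


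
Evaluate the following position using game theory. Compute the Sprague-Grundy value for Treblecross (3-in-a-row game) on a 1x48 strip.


Treblecross: place X on empty cells; 3-in-a-row wins.
Playing within two cells of an existing X lets the opponent win at once, so sensible play treats the cells i-2..i+2 around each X as dead. The player left with no safe cell loses, so this is a normal-play take-away game on strips of safe cells.
Placing X at cell i (0-indexed) of a strip of k safe cells leaves independent strips of sizes max(0, i-2) and max(0, k-i-3). Hence G(k) = mex{ G(max(0,i-2)) XOR G(max(0,k-i-3)) : 0 <= i < k }, with G(0) = 0.
G(1): splits (0,0):0^0=0 -> mex({0}) = 1
G(2): splits (0,0):0^0=0 -> mex({0}) = 1
G(3): splits (0,0):0^0=0 -> mex({0}) = 1
G(4): splits (0,1):0^1=1 (0,0):0^0=0 -> mex({0, 1}) = 2
G(5): splits (0,2):0^1=1 (0,1):0^1=1 (0,0):0^0=0 -> mex({0, 1}) = 2
G(6) = mex({1}) = 0
G(7) = mex({0, 1, 2}) = 3
G(8) = mex({0, 1, 2}) = 3
G(9) = mex({0, 2}) = 1
G(10) = mex({0, 2, 3}) = 1
G(11) = mex({0, 3}) = 1
G(12) = mex({1, 3}) = 0
G(13) = mex({0, 1, 2, 3}) = 4
G(14) = mex({0, 1, 2}) = 3
G(15) = mex({0, 1, 2}) = 3
G(16) = mex({0, 1, 2, 4}) = 3
G(17) = mex({0, 1, 3, 4}) = 2
G(18) = mex({0, 1, 3, 4}) = 2
G(19) = mex({0, 1, 3, 5}) = 2
G(20) = mex({0, 1, 2, 3, 5}) = 4
G(21) = mex({0, 1, 2, 3, 5}) = 4
G(22) = mex({1, 2, 6}) = 0
G(23) = mex({0, 1, 2, 3, 4, 6}) = 5
G(24) = mex({0, 1, 2, 3, 4}) = 5
G(25) = mex({0, 1, 3, 4, 7}) = 2
G(26) = mex({0, 1, 3, 4, 5, 7}) = 2
G(27) = mex({0, 1, 3, 5}) = 2
G(28) = mex({0, 1, 2, 5}) = 3
G(29) = mex({0, 1, 2, 4, 5, 6}) = 3
G(30) = mex({1, 2, 4, 6}) = 0
G(31) = mex({0, 1, 2, 3, 4, 6}) = 5
G(32) = mex({1, 2, 3, 4, 7}) = 0
G(33) = mex({0, 3, 7}) = 1
G(34) = mex({0, 2, 3, 5, 7}) = 1
G(35) = mex({0, 2, 3, 5, 6}) = 1
G(36) = mex({0, 1, 2, 5, 6}) = 3
G(37) = mex({0, 1, 2, 4, 5, 6}) = 3
G(38) = mex({0, 1, 2, 4}) = 3
G(39) = mex({0, 1, 2, 3, 4, 7}) = 5
G(40) = mex({0, 1, 2, 3, 4, 5, 7}) = 6
G(41) = mex({0, 1, 2, 3, 5, 7}) = 4
G(42) = mex({0, 1, 2, 3, 5, 6, 7}) = 4
G(43) = mex({0, 2, 3, 5, 6}) = 1
G(44) = mex({1, 2, 3, 4, 5, 6}) = 0
G(45) = mex({0, 1, 2, 3, 4, 6, 7}) = 5
G(46) = mex({0, 1, 2, 3, 4, 7}) = 5
G(47) = mex({0, 1, 2, 3, 4, 5, 7}) = 6
G(48) = mex({0, 1, 2, 3, 4, 5, 7}) = 6
Therefore G(48) = 6.

6


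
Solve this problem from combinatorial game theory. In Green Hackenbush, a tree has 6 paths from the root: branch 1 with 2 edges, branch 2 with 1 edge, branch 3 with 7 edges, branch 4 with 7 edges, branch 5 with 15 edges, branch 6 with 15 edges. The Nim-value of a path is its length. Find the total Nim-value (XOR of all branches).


The tree has 6 branches from the ground vertex.
In Green Hackenbush, the Nim-value of a simple path of length k is k.
Branch 1: length 2, Nim-value = 2
Branch 2: length 1, Nim-value = 1
Branch 3: length 7, Nim-value = 7
Branch 4: length 7, Nim-value = 7
Branch 5: length 15, Nim-value = 15
Branch 6: length 15, Nim-value = 15
Total Nim-value = XOR of all branch values:
0 XOR 2 = 2
2 XOR 1 = 3
3 XOR 7 = 4
4 XOR 7 = 3
3 XOR 15 = 12
12 XOR 15 = 3
Nim-value of the tree = 3

3


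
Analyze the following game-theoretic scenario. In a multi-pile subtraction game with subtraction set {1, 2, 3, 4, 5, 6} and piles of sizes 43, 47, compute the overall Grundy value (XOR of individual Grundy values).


Subtraction set: {1, 2, 3, 4, 5, 6}
For this subtraction set, G(n) = n mod 7 (period = max + 1 = 7).
Pile 1 (size 43): G(43) = 43 mod 7 = 1
Pile 2 (size 47): G(47) = 47 mod 7 = 5
Total Grundy value = XOR of all: 1 XOR 5 = 4

4


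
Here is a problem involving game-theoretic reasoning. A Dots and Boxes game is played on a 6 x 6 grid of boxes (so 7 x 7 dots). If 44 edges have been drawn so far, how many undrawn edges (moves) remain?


Grid: 6 x 6 boxes, i.e. 7 rows and 7 columns of dots.
Horizontal edges: (rows + 1) * cols = 7 * 6 = 42
Vertical edges: rows * (cols + 1) = 6 * 7 = 42
Total edges: 42 + 42 = 84
Edges drawn: 44
Remaining: 84 - 44 = 40

40


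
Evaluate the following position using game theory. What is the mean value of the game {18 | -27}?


Game = {18 | -27}, a switch {a | b} with numbers a > b.
Its thermograph has left wall a - t and right wall b + t, which meet at t = (a - b)/2, where both equal (a + b)/2. So the mast (mean value) is at (a + b)/2.
Mean = (18 + (-27))/2 = -9/2 = -9/2

-9/2


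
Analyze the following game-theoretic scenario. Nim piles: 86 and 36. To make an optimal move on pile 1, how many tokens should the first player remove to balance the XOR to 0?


Piles: 86 and 36
Current XOR: 86 XOR 36 = 114 (non-zero, so this is an N-position).
To make the XOR zero, we need to find a move that balances the piles.
For pile 1 (size 86): target = 86 XOR 114 = 36
We reduce pile 1 from 86 to 36.
Tokens removed: 86 - 36 = 50
Verification: 36 XOR 36 = 0

50


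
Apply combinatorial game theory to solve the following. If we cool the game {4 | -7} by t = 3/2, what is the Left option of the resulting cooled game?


Original game: {4 | -7} (a switch {a | b} with a > b).
Cooling by t (for t below the temperature (a - b)/2 = 11/2) taxes each move by t: {a | b} cooled by t is {a - t | b + t}.
Cooling amount: t = 3/2
Cooled Left option: 4 - 3/2 = 5/2
Cooled Right option: -7 + 3/2 = -11/2
Cooled game: {5/2 | -11/2}
Left option = 5/2

5/2


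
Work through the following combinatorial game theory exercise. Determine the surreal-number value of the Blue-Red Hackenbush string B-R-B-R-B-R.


Edges (from ground): B-R-B-R-B-R
By Berlekamp's sign-expansion rule, a Blue-Red Hackenbush stalk has the value of the surreal number whose sign sequence is the edge sequence with B -> + and R -> -.
Sign sequence: +-+-+-
Trace the sign expansion in the surreal number tree, starting from 0:
Edge 1: B (sign +) -> bounds (0, +inf), value = 1
Edge 2: R (sign -) -> bounds (0, 1), value = 1/2
Edge 3: B (sign +) -> bounds (1/2, 1), value = 3/4
Edge 4: R (sign -) -> bounds (1/2, 3/4), value = 5/8
Edge 5: B (sign +) -> bounds (5/8, 3/4), value = 11/16
Edge 6: R (sign -) -> bounds (5/8, 11/16), value = 21/32
Game value = 21/32

21/32


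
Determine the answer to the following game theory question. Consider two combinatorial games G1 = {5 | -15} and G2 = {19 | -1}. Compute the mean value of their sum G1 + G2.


G1 = {5 | -15}, G2 = {19 | -1}
Each is a switch {a | b} with numbers a > b; its mean value is (a + b)/2, and mean value is additive over game sums: m(G1 + G2) = m(G1) + m(G2).
Mean of G1 = (5 + (-15))/2 = -10/2 = -5
Mean of G2 = (19 + (-1))/2 = 18/2 = 9
Mean of G1 + G2 = -5 + 9 = 4

4


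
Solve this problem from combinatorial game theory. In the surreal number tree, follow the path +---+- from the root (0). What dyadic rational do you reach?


Sign expansion: +---+-
Rule: track bounds (lo, hi), initially (-inf, +inf). On '+', the current value becomes lo and we move to the simplest number in (value, hi): value + 1 if hi = +inf, otherwise the midpoint (value + hi)/2. On '-', the current value becomes hi and we move to value - 1 if lo = -inf, otherwise the midpoint (lo + value)/2.
Start at 0.
Step 1: sign = +, move right. Bounds: (0, +inf). Value = 1
Step 2: sign = -, move left. Bounds: (0, 1). Value = 1/2
Step 3: sign = -, move left. Bounds: (0, 1/2). Value = 1/4
Step 4: sign = -, move left. Bounds: (0, 1/4). Value = 1/8
Step 5: sign = +, move right. Bounds: (1/8, 1/4). Value = 3/16
Step 6: sign = -, move left. Bounds: (1/8, 3/16). Value = 5/32
The surreal number with sign expansion +---+- is 5/32.

5/32


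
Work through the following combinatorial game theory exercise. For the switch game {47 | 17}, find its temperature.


The game is {47 | 17}, a switch {a | b} with numbers a > b.
Cooling {a | b} by t gives {a - t | b + t}, which stops being hot when a - t = b + t, i.e. at t = (a - b)/2. So the temperature of a switch is (a - b)/2.
Temperature = (Left option - Right option) / 2
= (47 - (17)) / 2
= 30 / 2
= 15

15


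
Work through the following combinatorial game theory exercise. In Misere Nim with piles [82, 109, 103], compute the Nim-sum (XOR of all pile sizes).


We need the XOR (exclusive or) of all pile sizes.
After XOR-ing pile 1 (size 82): 0 XOR 82 = 82
After XOR-ing pile 2 (size 109): 82 XOR 109 = 63
After XOR-ing pile 3 (size 103): 63 XOR 103 = 88
The Nim-value of this position is 88.

88


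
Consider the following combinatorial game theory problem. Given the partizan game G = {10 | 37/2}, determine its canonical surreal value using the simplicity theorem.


Left options: {10}, max = 10
Right options: {37/2}, min = 37/2
All options are numbers and max(Left) < min(Right), so by the simplicity theorem the value is the simplest (earliest-born) number strictly between 10 and 37/2.
Integers 11 through 18 all lie strictly between 10 and 37/2.
Among integers, the simplest (lowest birthday = smallest |n|; 0 is born on day 0, +-n on day n) is 11.
No non-integer in the interval can be simpler: if x is a non-integer in the interval, then floor(x) or ceil(x) also lies in the interval (the interval contains an integer), and both are proper prefixes of x's sign expansion, i.e. born earlier. So the game value is 11.
Game value = 11

11


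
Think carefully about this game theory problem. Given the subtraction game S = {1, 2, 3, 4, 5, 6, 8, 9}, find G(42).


The subtraction set is S = {1, 2, 3, 4, 5, 6, 8, 9}.
G(k) = mex{ G(k - s) : s in S, s <= k }. We compute iteratively: G(0) = 0.
G(1) = mex({0}) = 1
G(2) = mex({0, 1}) = 2
G(3) = mex({0, 1, 2}) = 3
G(4) = mex({0, 1, 2, 3}) = 4
G(5) = mex({0, 1, 2, 3, 4}) = 5
G(6) = mex({0, 1, 2, 3, 4, 5}) = 6
G(7) = mex({1, 2, 3, 4, 5, 6}) = 0
G(8) = mex({0, 2, 3, 4, 5, 6}) = 1
G(9) = mex({0, 1, 3, 4, 5, 6}) = 2
G(10) = mex({0, 1, 2, 4, 5, 6}) = 3
G(11) = mex({0, 1, 2, 3, 5, 6}) = 4
G(12) = mex({0, 1, 2, 3, 4, 6}) = 5
G(13) = mex({0, 1, 2, 3, 4, 5}) = 6
G(14) = mex({1, 2, 3, 4, 5, 6}) = 0
G(15) = mex({0, 2, 3, 4, 5, 6}) = 1
Observe that G(7)..G(15) = 0, 1, 2, 3, 4, 5, 6, 0, 1 repeats G(0)..G(8) = 0, 1, 2, 3, 4, 5, 6, 0, 1.
For k >= max(S) = 9, G(k) is determined by the previous 9 values G(k-9)..G(k-1); a window of 9 consecutive values has recurred shifted by 7, so by induction G(k + 7) = G(k) for all k >= 0: the sequence is periodic from the start with period 7.
One period: G(0..6) = 0, 1, 2, 3, 4, 5, 6.
42 mod 7 = 0, so G(42) = G(0) = 0.

0


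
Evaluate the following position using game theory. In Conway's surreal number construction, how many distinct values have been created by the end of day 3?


Day 0: {|} = 0 is born. Count = 1.
Day n: the number of surreal numbers born by day n is 2^(n+1) - 1.
By day 0: 2^1 - 1 = 1
By day 1: 2^2 - 1 = 3
By day 2: 2^3 - 1 = 7
By day 3: 2^4 - 1 = 15
By day 3: 15 surreal numbers.

15


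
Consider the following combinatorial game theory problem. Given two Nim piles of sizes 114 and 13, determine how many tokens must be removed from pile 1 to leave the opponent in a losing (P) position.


Piles: 114 and 13
Current XOR: 114 XOR 13 = 127 (non-zero, so this is an N-position).
To make the XOR zero, we need to find a move that balances the piles.
For pile 1 (size 114): target = 114 XOR 127 = 13
We reduce pile 1 from 114 to 13.
Tokens removed: 114 - 13 = 101
Verification: 13 XOR 13 = 0

101


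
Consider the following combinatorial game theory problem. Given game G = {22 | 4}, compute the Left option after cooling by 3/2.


Original game: {22 | 4} (a switch {a | b} with a > b).
Cooling by t (for t below the temperature (a - b)/2 = 9) taxes each move by t: {a | b} cooled by t is {a - t | b + t}.
Cooling amount: t = 3/2
Cooled Left option: 22 - 3/2 = 41/2
Cooled Right option: 4 + 3/2 = 11/2
Cooled game: {41/2 | 11/2}
Left option = 41/2

41/2


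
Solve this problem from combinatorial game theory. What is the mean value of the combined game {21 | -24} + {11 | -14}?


G1 = {21 | -24}, G2 = {11 | -14}
Each is a switch {a | b} with numbers a > b; its mean value is (a + b)/2, and mean value is additive over game sums: m(G1 + G2) = m(G1) + m(G2).
Mean of G1 = (21 + (-24))/2 = -3/2 = -3/2
Mean of G2 = (11 + (-14))/2 = -3/2 = -3/2
Mean of G1 + G2 = -3/2 + -3/2 = -3

-3


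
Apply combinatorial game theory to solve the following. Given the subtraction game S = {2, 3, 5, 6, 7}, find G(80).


The subtraction set is S = {2, 3, 5, 6, 7}.
G(k) = mex{ G(k - s) : s in S, s <= k }. We compute iteratively: G(0) = 0.
G(1) = mex({}) = 0
G(2) = mex({0}) = 1
G(3) = mex({0}) = 1
G(4) = mex({0, 1}) = 2
G(5) = mex({0, 1}) = 2
G(6) = mex({0, 1, 2}) = 3
G(7) = mex({0, 1, 2}) = 3
G(8) = mex({0, 1, 2, 3}) = 4
G(9) = mex({1, 2, 3}) = 0
G(10) = mex({1, 2, 3, 4}) = 0
G(11) = mex({0, 2, 3, 4}) = 1
G(12) = mex({0, 2, 3}) = 1
G(13) = mex({0, 1, 3, 4}) = 2
G(14) = mex({0, 1, 3, 4}) = 2
G(15) = mex({0, 1, 2, 4}) = 3
Observe that G(9)..G(15) = 0, 0, 1, 1, 2, 2, 3 repeats G(0)..G(6) = 0, 0, 1, 1, 2, 2, 3.
For k >= max(S) = 7, G(k) is determined by the previous 7 values G(k-7)..G(k-1); a window of 7 consecutive values has recurred shifted by 9, so by induction G(k + 9) = G(k) for all k >= 0: the sequence is periodic from the start with period 9.
One period: G(0..8) = 0, 0, 1, 1, 2, 2, 3, 3, 4.
80 mod 9 = 8, so G(80) = G(8) = 4.

4


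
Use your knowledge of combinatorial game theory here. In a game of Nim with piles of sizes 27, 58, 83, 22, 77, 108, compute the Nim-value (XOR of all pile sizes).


We need the XOR (exclusive or) of all pile sizes.
After XOR-ing pile 1 (size 27): 0 XOR 27 = 27
After XOR-ing pile 2 (size 58): 27 XOR 58 = 33
After XOR-ing pile 3 (size 83): 33 XOR 83 = 114
After XOR-ing pile 4 (size 22): 114 XOR 22 = 100
After XOR-ing pile 5 (size 77): 100 XOR 77 = 41
After XOR-ing pile 6 (size 108): 41 XOR 108 = 69
The Nim-value of this position is 69.

69


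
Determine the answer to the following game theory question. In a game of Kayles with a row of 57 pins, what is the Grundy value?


Kayles: a move removes 1 or 2 adjacent pins from a contiguous row.
Removing pins from a row of k leaves two independent rows (a, b) with a + b = k - 1 (one pin) or a + b = k - 2 (two pins); an end removal gives a = 0.
By Sprague-Grundy, G(k) = mex{ G(a) XOR G(b) } over all these splits. G(0) = 0.
G(1): splits (0,0):0^0=0 -> mex({0}) = 1
G(2): splits (0,1):0^1=1 (0,0):0^0=0 -> mex({0, 1}) = 2
G(3): splits (0,2):0^2=2 (1,1):1^1=0 (0,1):0^1=1 -> mex({0, 1, 2}) = 3
G(4): splits (0,3):0^3=3 (1,2):1^2=3 (0,2):0^2=2 (1,1):1^1=0 -> mex({0, 2, 3}) = 1
G(5): splits (0,4):0^1=1 (1,3):1^3=2 (2,2):2^2=0 (0,3):0^3=3 (1,2):1^2=3 -> mex({0, 1, 2, 3}) = 4
G(6) = mex({0, 1, 2, 4}) = 3
G(7) = mex({0, 1, 3, 4, 5}) = 2
G(8) = mex({0, 2, 3, 5, 6}) = 1
G(9) = mex({0, 1, 2, 3, 6, 7}) = 4
G(10) = mex({0, 1, 3, 4, 5, 7}) = 2
G(11) = mex({0, 1, 2, 3, 4, 5}) = 6
G(12) = mex({0, 1, 2, 3, 5, 6, 7}) = 4
G(13) = mex({0, 2, 3, 4, 6, 7}) = 1
G(14) = mex({0, 1, 4, 5, 6, 7}) = 2
G(15) = mex({0, 1, 2, 3, 4, 5, 6}) = 7
G(16) = mex({0, 2, 3, 5, 6, 7}) = 1
G(17) = mex({0, 1, 2, 3, 5, 6, 7}) = 4
G(18) = mex({0, 1, 2, 4, 5, 6}) = 3
G(19) = mex({0, 1, 3, 4, 5, 7}) = 2
G(20) = mex({0, 2, 3, 4, 5, 6, 7}) = 1
G(21) = mex({0, 1, 2, 3, 5, 6, 7}) = 4
G(22) = mex({0, 1, 2, 3, 4, 5, 7}) = 6
G(23) = mex({0, 1, 2, 3, 4, 5, 6}) = 7
G(24) = mex({0, 1, 2, 3, 5, 6, 7}) = 4
G(25) = mex({0, 2, 3, 4, 6, 7}) = 1
G(26) = mex({0, 1, 3, 4, 5, 6, 7}) = 2
G(27) = mex({0, 1, 2, 3, 4, 5, 6, 7}) = 8
G(28) = mex({0, 1, 2, 3, 4, 6, 7, 8}) = 5
G(29) = mex({0, 1, 2, 3, 5, 6, 7, 8, 9}) = 4
G(30) = mex({0, 1, 2, 3, 4, 5, 6, 9, 10}) = 7
G(31) = mex({0, 1, 3, 4, 5, 7, 10, 11}) = 2
G(32) = mex({0, 2, 3, 4, 5, 6, 7, 9, 11}) = 1
G(33) = mex({0, 1, 2, 3, 4, 5, 6, 7, 9, 12}) = 8
G(34) = mex({0, 1, 2, 3, 4, 5, 7, 8, 11, 12}) = 6
G(35) = mex({0, 1, 2, 3, 4, 5, 6, 8, 9, 10, 11}) = 7
G(36) = mex({0, 1, 2, 3, 5, 6, 7, 9, 10}) = 4
G(37) = mex({0, 2, 3, 4, 6, 7, 9, 10, 11, 12}) = 1
G(38) = mex({0, 1, 3, 4, 5, 6, 7, 9, 10, 11, 12}) = 2
G(39) = mex({0, 1, 2, 4, 5, 6, 7, 9, 10, 12, 14}) = 3
G(40) = mex({0, 2, 3, 4, 6, 7, 11, 12, 14}) = 1
G(41) = mex({0, 1, 2, 3, 5, 6, 7, 9, 10, 11, 12}) = 4
G(42) = mex({0, 1, 2, 3, 4, 5, 6, 9, 10}) = 7
G(43) = mex({0, 1, 3, 4, 5, 7, 9, 10, 12, 15}) = 2
G(44) = mex({0, 2, 3, 4, 5, 6, 7, 9, 10, 12, 15}) = 1
G(45) = mex({0, 1, 2, 3, 4, 5, 6, 7, 9, 10, 12, 14}) = 8
G(46) = mex({0, 1, 3, 4, 5, 7, 8, 11, 12, 14}) = 2
G(47) = mex({0, 1, 2, 3, 4, 5, 6, 8, 9, 10, 11, 12}) = 7
G(48) = mex({0, 1, 2, 3, 5, 6, 7, 9, 10}) = 4
G(49) = mex({0, 2, 3, 4, 6, 7, 9, 10, 11, 12, 15}) = 1
G(50) = mex({0, 1, 4, 5, 6, 7, 9, 11, 12, 14, 15}) = 2
G(51) = mex({0, 1, 2, 3, 4, 5, 6, 7, 9, 12, 14, 15}) = 8
G(52) = mex({0, 2, 3, 4, 5, 6, 7, 8, 11, 12, 15}) = 1
G(53) = mex({0, 1, 2, 3, 5, 6, 7, 8, 9, 10, 11, 12}) = 4
G(54) = mex({0, 1, 2, 3, 4, 5, 6, 9, 10}) = 7
G(55) = mex({0, 1, 3, 4, 5, 7, 9, 10, 11, 12}) = 2
G(56) = mex({0, 2, 3, 4, 5, 6, 7, 9, 10, 11, 12, 13, 14}) = 1
G(57) = mex({0, 1, 2, 3, 5, 6, 7, 9, 10, 12, 13, 14, 15}) = 4
Therefore G(57) = 4.

4


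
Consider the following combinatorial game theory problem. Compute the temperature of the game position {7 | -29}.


The game is {7 | -29}, a switch {a | b} with numbers a > b.
Cooling {a | b} by t gives {a - t | b + t}, which stops being hot when a - t = b + t, i.e. at t = (a - b)/2. So the temperature of a switch is (a - b)/2.
Temperature = (Left option - Right option) / 2
= (7 - (-29)) / 2
= 36 / 2
= 18

18


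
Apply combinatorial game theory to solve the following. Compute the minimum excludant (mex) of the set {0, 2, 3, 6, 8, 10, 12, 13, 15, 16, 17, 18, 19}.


Set = {0, 2, 3, 6, 8, 10, 12, 13, 15, 16, 17, 18, 19}
0 is in the set.
1 is NOT in the set. This is the mex.
mex = 1

1


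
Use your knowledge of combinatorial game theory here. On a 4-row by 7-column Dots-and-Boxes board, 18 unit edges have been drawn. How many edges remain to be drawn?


Grid: 4 x 7 boxes, i.e. 5 rows and 8 columns of dots.
Horizontal edges: (rows + 1) * cols = 5 * 7 = 35
Vertical edges: rows * (cols + 1) = 4 * 8 = 32
Total edges: 35 + 32 = 67
Edges drawn: 18
Remaining: 67 - 18 = 49

49


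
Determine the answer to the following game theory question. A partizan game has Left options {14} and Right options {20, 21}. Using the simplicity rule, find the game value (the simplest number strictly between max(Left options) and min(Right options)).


Left options: {14}, max = 14
Right options: {20, 21}, min = 20
All options are numbers and max(Left) < min(Right), so by the simplicity theorem the value is the simplest (earliest-born) number strictly between 14 and 20.
Integers 15 through 19 all lie strictly between 14 and 20.
Among integers, the simplest (lowest birthday = smallest |n|; 0 is born on day 0, +-n on day n) is 15.
No non-integer in the interval can be simpler: if x is a non-integer in the interval, then floor(x) or ceil(x) also lies in the interval (the interval contains an integer), and both are proper prefixes of x's sign expansion, i.e. born earlier. So the game value is 15.
Game value = 15

15


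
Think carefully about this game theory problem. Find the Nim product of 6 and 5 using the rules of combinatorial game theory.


Nim multiplication is bilinear over XOR: (u XOR v) * w = (u*w) XOR (v*w).
So we split each operand into its bit components and XOR the pairwise Nim products.
6 = 2 + 4 (as XOR of powers of 2).
5 = 1 + 4 (as XOR of powers of 2).
Using the standard Nim-product table on single bits:
  2*2 = 3,   2*4 = 8,   2*8 = 12,
  4*4 = 6,   4*8 = 11,  8*8 = 13,
and  1*x = x (identity), k*l = l*k (commutative).
Pairwise Nim products:
  2 * 1 = 2
  2 * 4 = 8
  4 * 1 = 4
  4 * 4 = 6
XOR them: 2 XOR 8 XOR 4 XOR 6 = 8.
Result: 6 * 5 = 8 (in Nim).

8


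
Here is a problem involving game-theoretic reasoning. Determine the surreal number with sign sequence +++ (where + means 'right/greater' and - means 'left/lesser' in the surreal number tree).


Sign expansion: +++
Rule: track bounds (lo, hi), initially (-inf, +inf). On '+', the current value becomes lo and we move to the simplest number in (value, hi): value + 1 if hi = +inf, otherwise the midpoint (value + hi)/2. On '-', the current value becomes hi and we move to value - 1 if lo = -inf, otherwise the midpoint (lo + value)/2.
Start at 0.
Step 1: sign = +, move right. Bounds: (0, +inf). Value = 1
Step 2: sign = +, move right. Bounds: (1, +inf). Value = 2
Step 3: sign = +, move right. Bounds: (2, +inf). Value = 3
The surreal number with sign expansion +++ is 3.

3


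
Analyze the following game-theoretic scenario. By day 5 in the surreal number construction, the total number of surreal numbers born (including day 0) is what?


Day 0: {|} = 0 is born. Count = 1.
Day n: the number of surreal numbers born by day n is 2^(n+1) - 1.
By day 0: 2^1 - 1 = 1
By day 1: 2^2 - 1 = 3
By day 2: 2^3 - 1 = 7
By day 3: 2^4 - 1 = 15
By day 4: 2^5 - 1 = 31
By day 5: 2^6 - 1 = 63
By day 5: 63 surreal numbers.

63


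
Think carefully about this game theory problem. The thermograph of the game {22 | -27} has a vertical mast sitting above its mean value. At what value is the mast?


Game = {22 | -27}, a switch {a | b} with numbers a > b.
Its thermograph has left wall a - t and right wall b + t, which meet at t = (a - b)/2, where both equal (a + b)/2. So the mast (mean value) is at (a + b)/2.
Mean = (22 + (-27))/2 = -5/2 = -5/2

-5/2


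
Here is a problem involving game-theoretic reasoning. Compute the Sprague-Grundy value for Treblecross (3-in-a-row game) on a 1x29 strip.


Treblecross: place X on empty cells; 3-in-a-row wins.
Playing within two cells of an existing X lets the opponent win at once, so sensible play treats the cells i-2..i+2 around each X as dead. The player left with no safe cell loses, so this is a normal-play take-away game on strips of safe cells.
Placing X at cell i (0-indexed) of a strip of k safe cells leaves independent strips of sizes max(0, i-2) and max(0, k-i-3). Hence G(k) = mex{ G(max(0,i-2)) XOR G(max(0,k-i-3)) : 0 <= i < k }, with G(0) = 0.
G(1): splits (0,0):0^0=0 -> mex({0}) = 1
G(2): splits (0,0):0^0=0 -> mex({0}) = 1
G(3): splits (0,0):0^0=0 -> mex({0}) = 1
G(4): splits (0,1):0^1=1 (0,0):0^0=0 -> mex({0, 1}) = 2
G(5): splits (0,2):0^1=1 (0,1):0^1=1 (0,0):0^0=0 -> mex({0, 1}) = 2
G(6) = mex({1}) = 0
G(7) = mex({0, 1, 2}) = 3
G(8) = mex({0, 1, 2}) = 3
G(9) = mex({0, 2}) = 1
G(10) = mex({0, 2, 3}) = 1
G(11) = mex({0, 3}) = 1
G(12) = mex({1, 3}) = 0
G(13) = mex({0, 1, 2, 3}) = 4
G(14) = mex({0, 1, 2}) = 3
G(15) = mex({0, 1, 2}) = 3
G(16) = mex({0, 1, 2, 4}) = 3
G(17) = mex({0, 1, 3, 4}) = 2
G(18) = mex({0, 1, 3, 4}) = 2
G(19) = mex({0, 1, 3, 5}) = 2
G(20) = mex({0, 1, 2, 3, 5}) = 4
G(21) = mex({0, 1, 2, 3, 5}) = 4
G(22) = mex({1, 2, 6}) = 0
G(23) = mex({0, 1, 2, 3, 4, 6}) = 5
G(24) = mex({0, 1, 2, 3, 4}) = 5
G(25) = mex({0, 1, 3, 4, 7}) = 2
G(26) = mex({0, 1, 3, 4, 5, 7}) = 2
G(27) = mex({0, 1, 3, 5}) = 2
G(28) = mex({0, 1, 2, 5}) = 3
G(29) = mex({0, 1, 2, 4, 5, 6}) = 3
Therefore G(29) = 3.

3


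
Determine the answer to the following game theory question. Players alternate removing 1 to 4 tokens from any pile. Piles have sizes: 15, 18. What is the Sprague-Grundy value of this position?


Subtraction set: {1, 2, 3, 4}
For this subtraction set, G(n) = n mod 5 (period = max + 1 = 5).
Pile 1 (size 15): G(15) = 15 mod 5 = 0
Pile 2 (size 18): G(18) = 18 mod 5 = 3
Total Grundy value = XOR of all: 0 XOR 3 = 3

3


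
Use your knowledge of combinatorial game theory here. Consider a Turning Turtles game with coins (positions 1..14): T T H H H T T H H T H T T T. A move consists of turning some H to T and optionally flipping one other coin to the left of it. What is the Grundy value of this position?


Coins: T T H H H T T H H T H T T T
Key fact: a single head at position k behaves exactly like a Nim heap of size k (turning it to T and optionally flipping a coin at j < k corresponds to moving the heap from k to j, or to 0), and heads combine as a disjunctive sum (two heads at the same place would cancel, matching j XOR j = 0). So the Nim-value is the XOR of the 1-indexed positions of the heads.
Face-up positions (1-indexed): [3, 4, 5, 8, 9, 11]
XOR 0 with 3: 0 XOR 3 = 3
XOR 3 with 4: 3 XOR 4 = 7
XOR 7 with 5: 7 XOR 5 = 2
XOR 2 with 8: 2 XOR 8 = 10
XOR 10 with 9: 10 XOR 9 = 3
XOR 3 with 11: 3 XOR 11 = 8
Nim-value = 8

8


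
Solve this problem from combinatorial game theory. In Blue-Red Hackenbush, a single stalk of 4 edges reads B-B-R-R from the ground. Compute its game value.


Edges (from ground): B-B-R-R
By Berlekamp's sign-expansion rule, a Blue-Red Hackenbush stalk has the value of the surreal number whose sign sequence is the edge sequence with B -> + and R -> -.
Sign sequence: ++--
Trace the sign expansion in the surreal number tree, starting from 0:
Edge 1: B (sign +) -> bounds (0, +inf), value = 1
Edge 2: B (sign +) -> bounds (1, +inf), value = 2
Edge 3: R (sign -) -> bounds (1, 2), value = 3/2
Edge 4: R (sign -) -> bounds (1, 3/2), value = 5/4
Game value = 5/4

5/4


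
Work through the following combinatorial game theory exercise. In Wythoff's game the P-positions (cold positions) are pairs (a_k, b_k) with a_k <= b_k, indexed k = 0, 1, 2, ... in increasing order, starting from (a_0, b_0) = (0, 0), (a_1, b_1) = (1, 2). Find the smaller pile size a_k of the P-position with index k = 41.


By Wythoff's theorem, a_k = floor(k * phi) and b_k = floor(k * phi^2) = a_k + k, where phi = (1 + sqrt(5))/2 is the golden ratio.
phi = (1 + sqrt(5))/2 = 1.618034
k = 41
k * phi = 41 * 1.618034 = 66.339394
a_41 = floor(k * phi) = 66

66


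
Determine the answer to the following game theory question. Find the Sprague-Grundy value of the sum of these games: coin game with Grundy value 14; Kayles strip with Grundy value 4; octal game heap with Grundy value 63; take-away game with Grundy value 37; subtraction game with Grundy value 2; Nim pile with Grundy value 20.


By the Sprague-Grundy theorem, the Grundy value of a sum of games is the XOR of individual Grundy values.
coin game: Grundy value = 14. Running XOR: 0 XOR 14 = 14
Kayles strip: Grundy value = 4. Running XOR: 14 XOR 4 = 10
octal game heap: Grundy value = 63. Running XOR: 10 XOR 63 = 53
take-away game: Grundy value = 37. Running XOR: 53 XOR 37 = 16
subtraction game: Grundy value = 2. Running XOR: 16 XOR 2 = 18
Nim pile: Grundy value = 20. Running XOR: 18 XOR 20 = 6
The combined Grundy value is 6.

6


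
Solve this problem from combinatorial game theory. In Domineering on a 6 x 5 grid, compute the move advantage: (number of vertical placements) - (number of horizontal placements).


Board is 6 x 5 (rows x cols).
Left (vertical) placements: (rows-1) * cols = 5 * 5 = 25
Right (horizontal) placements: rows * (cols-1) = 6 * 4 = 24
Advantage = Left - Right = 25 - 24 = 1

1
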